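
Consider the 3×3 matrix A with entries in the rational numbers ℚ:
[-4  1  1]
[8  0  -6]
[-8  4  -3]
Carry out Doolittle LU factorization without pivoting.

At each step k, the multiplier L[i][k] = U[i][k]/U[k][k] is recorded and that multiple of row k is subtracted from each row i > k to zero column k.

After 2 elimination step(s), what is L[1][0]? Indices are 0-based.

L[1][0] = -2

Step 1: pivot at (0,0) is -4.
  row1 ← row1 − (-2)·row0  ⇒  L[1][0]=-2, U row1=(0, 2, -4)
  row2 ← row2 − (2)·row0  ⇒  L[2][0]=2, U row2=(0, 2, -5)
Step 2: pivot at (1,1) is 2.
  row2 ← row2 − (1)·row1  ⇒  L[2][1]=1, U row2=(0, 0, -1)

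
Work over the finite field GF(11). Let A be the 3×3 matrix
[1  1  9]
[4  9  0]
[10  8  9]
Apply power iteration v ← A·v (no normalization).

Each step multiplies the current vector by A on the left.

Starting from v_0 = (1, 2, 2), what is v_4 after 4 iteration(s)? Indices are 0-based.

v_4 = (8, 8, 6)

v_0 = (1, 2, 2).
v_1 = A·v_0 = (10, 0, 0).
v_2 = A·v_1 = (10, 7, 1).
v_3 = A·v_2 = (4, 4, 0).
v_4 = A·v_3 = (8, 8, 6).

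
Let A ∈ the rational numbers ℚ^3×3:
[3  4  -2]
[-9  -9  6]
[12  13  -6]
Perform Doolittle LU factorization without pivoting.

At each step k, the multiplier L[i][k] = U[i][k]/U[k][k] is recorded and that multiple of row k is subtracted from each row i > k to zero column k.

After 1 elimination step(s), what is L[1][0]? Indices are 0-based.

Step 1: pivot at (0,0) is 3.
  row1 ← row1 − (-3)·row0  ⇒  L[1][0]=-3, U row1=(0, 3, 0)
  row2 ← row2 − (4)·row0  ⇒  L[2][0]=4, U row2=(0, -3, 2)

L[1][0] = -3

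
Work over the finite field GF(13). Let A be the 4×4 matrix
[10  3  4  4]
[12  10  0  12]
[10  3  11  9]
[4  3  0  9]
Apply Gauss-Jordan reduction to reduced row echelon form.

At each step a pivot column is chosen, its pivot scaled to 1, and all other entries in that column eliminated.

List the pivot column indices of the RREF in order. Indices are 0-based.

pivot columns: 0, 1, 2, 3

pivot(0,0)=10: scale R0 → (1, 12, 3, 3)
  clear (1,0): R1 −= (12)R0 → (0, 9, 3, 2)
  clear (2,0): R2 −= (10)R0 → (0, 0, 7, 5)
  clear (3,0): R3 −= (4)R0 → (0, 7, 1, 10)
pivot(1,1)=9: scale R1 → (0, 1, 9, 6)
  clear (0,1): R0 −= (12)R1 → (1, 0, 12, 9)
  clear (3,1): R3 −= (7)R1 → (0, 0, 3, 7)
pivot(2,2)=7: scale R2 → (0, 0, 1, 10)
  clear (0,2): R0 −= (12)R2 → (1, 0, 0, 6)
  clear (1,2): R1 −= (9)R2 → (0, 1, 0, 7)
  clear (3,2): R3 −= (3)R2 → (0, 0, 0, 3)
pivot(3,3)=3: scale R3 → (0, 0, 0, 1)
  clear (0,3): R0 −= (6)R3 → (1, 0, 0, 0)
  clear (1,3): R1 −= (7)R3 → (0, 1, 0, 0)
  clear (2,3): R2 −= (10)R3 → (0, 0, 1, 0)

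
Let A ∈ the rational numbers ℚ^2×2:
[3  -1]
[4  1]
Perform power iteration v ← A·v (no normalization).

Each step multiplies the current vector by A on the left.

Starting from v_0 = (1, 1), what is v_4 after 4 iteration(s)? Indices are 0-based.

v_0 = (1, 1).
v_1 = A·v_0 = (2, 5).
v_2 = A·v_1 = (1, 13).
v_3 = A·v_2 = (-10, 17).
v_4 = A·v_3 = (-47, -23).

v_4 = (-47, -23)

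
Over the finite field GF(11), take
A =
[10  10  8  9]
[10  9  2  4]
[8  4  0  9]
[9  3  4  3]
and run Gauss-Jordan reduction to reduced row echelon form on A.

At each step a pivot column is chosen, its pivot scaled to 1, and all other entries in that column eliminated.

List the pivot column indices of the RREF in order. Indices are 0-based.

step 1: normalize row 0 (÷10) = (1, 1, 3, 2)
  row 1: subtract 10×row0 = (0, 10, 5, 6)
  row 2: subtract 8×row0 = (0, 7, 9, 4)
  row 3: subtract 9×row0 = (0, 5, 10, 7)
step 2: normalize row 1 (÷10) = (0, 1, 6, 5)
  row 0: subtract 1×row1 = (1, 0, 8, 8)
  row 2: subtract 7×row1 = (0, 0, 0, 2)
  row 3: subtract 5×row1 = (0, 0, 2, 4)
step 3: exchange rows 2,3
step 3: normalize row 2 (÷2) = (0, 0, 1, 2)
  row 0: subtract 8×row2 = (1, 0, 0, 3)
  row 1: subtract 6×row2 = (0, 1, 0, 4)
step 4: normalize row 3 (÷2) = (0, 0, 0, 1)
  row 0: subtract 3×row3 = (1, 0, 0, 0)
  row 1: subtract 4×row3 = (0, 1, 0, 0)
  row 2: subtract 2×row3 = (0, 0, 1, 0)

pivot columns: 0, 1, 2, 3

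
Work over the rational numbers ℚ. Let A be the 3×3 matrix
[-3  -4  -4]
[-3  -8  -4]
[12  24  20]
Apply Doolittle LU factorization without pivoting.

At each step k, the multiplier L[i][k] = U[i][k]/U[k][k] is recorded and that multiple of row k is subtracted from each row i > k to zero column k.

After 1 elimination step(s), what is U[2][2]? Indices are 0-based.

Step 1: pivot at (0,0) is -3.
  row1 ← row1 − (1)·row0  ⇒  L[1][0]=1, U row1=(0, -4, 0)
  row2 ← row2 − (-4)·row0  ⇒  L[2][0]=-4, U row2=(0, 8, 4)

U[2][2] = 4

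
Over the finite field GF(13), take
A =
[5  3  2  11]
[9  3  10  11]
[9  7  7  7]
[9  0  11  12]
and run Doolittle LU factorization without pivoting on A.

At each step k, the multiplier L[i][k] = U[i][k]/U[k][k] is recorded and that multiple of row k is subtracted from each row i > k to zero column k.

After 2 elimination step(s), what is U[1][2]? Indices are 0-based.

U[1][2] = 9

[col 0] pivot 5
  R1 -= 7*R0 → (0, 8, 9, 12)  (L[1][0] := 7)
  R2 -= 7*R0 → (0, 12, 6, 8)  (L[2][0] := 7)
  R3 -= 7*R0 → (0, 5, 10, 0)  (L[3][0] := 7)
[col 1] pivot 8
  R2 -= 8*R1 → (0, 0, 12, 3)  (L[2][1] := 8)
  R3 -= 12*R1 → (0, 0, 6, 12)  (L[3][1] := 12)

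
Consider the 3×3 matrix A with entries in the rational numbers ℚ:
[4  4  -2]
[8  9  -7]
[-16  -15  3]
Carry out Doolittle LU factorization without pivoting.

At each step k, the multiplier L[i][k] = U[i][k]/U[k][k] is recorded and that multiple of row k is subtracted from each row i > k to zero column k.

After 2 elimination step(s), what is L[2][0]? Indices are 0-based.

L[2][0] = -4

k=0: U[0][0]=4
  eliminate (1,0): mult=2, new row 1: (0, 1, -3); set L[1][0]=2
  eliminate (2,0): mult=-4, new row 2: (0, 1, -5); set L[2][0]=-4
k=1: U[1][1]=1
  eliminate (2,1): mult=1, new row 2: (0, 0, -2); set L[2][1]=1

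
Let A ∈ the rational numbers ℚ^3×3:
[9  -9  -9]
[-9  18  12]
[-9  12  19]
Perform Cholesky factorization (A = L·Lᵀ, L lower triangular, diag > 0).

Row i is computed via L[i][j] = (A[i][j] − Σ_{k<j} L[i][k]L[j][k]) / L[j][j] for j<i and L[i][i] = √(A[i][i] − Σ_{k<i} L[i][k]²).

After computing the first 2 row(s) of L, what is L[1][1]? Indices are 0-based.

L[1][1] = 3

Step 1: L[0][0] = √(9) = 3.
  L[1][0] = (-9) / L[0][0] = -3.
Step 2: L[1][1] = √(9) = 3.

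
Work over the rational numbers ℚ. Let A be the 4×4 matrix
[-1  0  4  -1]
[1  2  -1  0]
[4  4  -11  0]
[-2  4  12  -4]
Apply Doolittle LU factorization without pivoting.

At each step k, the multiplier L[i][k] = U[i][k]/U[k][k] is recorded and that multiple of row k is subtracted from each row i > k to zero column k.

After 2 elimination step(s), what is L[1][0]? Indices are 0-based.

L[1][0] = -1

Step 1: pivot at (0,0) is -1.
  row1 ← row1 − (-1)·row0  ⇒  L[1][0]=-1, U row1=(0, 2, 3, -1)
  row2 ← row2 − (-4)·row0  ⇒  L[2][0]=-4, U row2=(0, 4, 5, -4)
  row3 ← row3 − (2)·row0  ⇒  L[3][0]=2, U row3=(0, 4, 4, -2)
Step 2: pivot at (1,1) is 2.
  row2 ← row2 − (2)·row1  ⇒  L[2][1]=2, U row2=(0, 0, -1, -2)
  row3 ← row3 − (2)·row1  ⇒  L[3][1]=2, U row3=(0, 0, -2, 0)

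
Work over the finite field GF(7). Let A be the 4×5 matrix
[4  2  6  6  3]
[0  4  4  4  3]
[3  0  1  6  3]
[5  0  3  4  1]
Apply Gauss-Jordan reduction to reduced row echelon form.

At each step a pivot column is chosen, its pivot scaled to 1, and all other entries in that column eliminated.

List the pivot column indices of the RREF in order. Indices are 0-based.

pivot columns: 0, 1, 2, 3

[1] R0 /= 4  ⇒  (1, 4, 5, 5, 6)
     R2 -= 3·R0  ⇒  (0, 2, 0, 5, 6)
     R3 -= 5·R0  ⇒  (0, 1, 6, 0, 6)
[2] R1 /= 4  ⇒  (0, 1, 1, 1, 6)
     R0 -= 4·R1  ⇒  (1, 0, 1, 1, 3)
     R2 -= 2·R1  ⇒  (0, 0, 5, 3, 1)
     R3 -= 1·R1  ⇒  (0, 0, 5, 6, 0)
[3] R2 /= 5  ⇒  (0, 0, 1, 2, 3)
     R0 -= 1·R2  ⇒  (1, 0, 0, 6, 0)
     R1 -= 1·R2  ⇒  (0, 1, 0, 6, 3)
     R3 -= 5·R2  ⇒  (0, 0, 0, 3, 6)
[4] R3 /= 3  ⇒  (0, 0, 0, 1, 2)
     R0 -= 6·R3  ⇒  (1, 0, 0, 0, 2)
     R1 -= 6·R3  ⇒  (0, 1, 0, 0, 5)
     R2 -= 2·R3  ⇒  (0, 0, 1, 0, 6)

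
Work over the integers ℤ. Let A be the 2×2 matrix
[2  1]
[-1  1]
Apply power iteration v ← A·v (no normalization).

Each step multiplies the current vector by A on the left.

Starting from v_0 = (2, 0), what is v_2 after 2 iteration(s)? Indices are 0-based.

v_0 = (2, 0).
v_1 = A·v_0 = (4, -2).
v_2 = A·v_1 = (6, -6).

v_2 = (6, -6)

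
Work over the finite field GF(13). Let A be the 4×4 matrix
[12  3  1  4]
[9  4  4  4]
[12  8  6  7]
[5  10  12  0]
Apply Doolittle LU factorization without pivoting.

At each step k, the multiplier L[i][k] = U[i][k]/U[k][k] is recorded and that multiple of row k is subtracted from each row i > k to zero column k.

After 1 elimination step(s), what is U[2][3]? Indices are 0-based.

U[2][3] = 3

[col 0] pivot 12
  R1 -= 4*R0 → (0, 5, 0, 1)  (L[1][0] := 4)
  R2 -= 1*R0 → (0, 5, 5, 3)  (L[2][0] := 1)
  R3 -= 8*R0 → (0, 12, 4, 7)  (L[3][0] := 8)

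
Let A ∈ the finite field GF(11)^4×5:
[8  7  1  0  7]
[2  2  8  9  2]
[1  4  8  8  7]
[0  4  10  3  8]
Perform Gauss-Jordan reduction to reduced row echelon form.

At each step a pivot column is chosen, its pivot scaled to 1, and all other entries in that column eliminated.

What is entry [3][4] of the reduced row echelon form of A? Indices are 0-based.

pivot(0,0)=8: scale R0 → (1, 5, 7, 0, 5)
  clear (1,0): R1 −= (2)R0 → (0, 3, 5, 9, 3)
  clear (2,0): R2 −= (1)R0 → (0, 10, 1, 8, 2)
pivot(1,1)=3: scale R1 → (0, 1, 9, 3, 1)
  clear (0,1): R0 −= (5)R1 → (1, 0, 6, 7, 0)
  clear (2,1): R2 −= (10)R1 → (0, 0, 10, 0, 3)
  clear (3,1): R3 −= (4)R1 → (0, 0, 7, 2, 4)
pivot(2,2)=10: scale R2 → (0, 0, 1, 0, 8)
  clear (0,2): R0 −= (6)R2 → (1, 0, 0, 7, 7)
  clear (1,2): R1 −= (9)R2 → (0, 1, 0, 3, 6)
  clear (3,2): R3 −= (7)R2 → (0, 0, 0, 2, 3)
pivot(3,3)=2: scale R3 → (0, 0, 0, 1, 7)
  clear (0,3): R0 −= (7)R3 → (1, 0, 0, 0, 2)
  clear (1,3): R1 −= (3)R3 → (0, 1, 0, 0, 7)

M[3][4] = 7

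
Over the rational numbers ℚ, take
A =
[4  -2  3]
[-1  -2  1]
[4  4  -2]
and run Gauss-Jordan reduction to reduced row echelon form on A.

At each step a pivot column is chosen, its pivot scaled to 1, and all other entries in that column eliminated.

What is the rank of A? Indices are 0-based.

rank = 3

step 1: normalize row 0 (÷4) = (1, -1/2, 3/4)
  row 1: subtract -1×row0 = (0, -5/2, 7/4)
  row 2: subtract 4×row0 = (0, 6, -5)
step 2: normalize row 1 (÷-5/2) = (0, 1, -7/10)
  row 0: subtract -1/2×row1 = (1, 0, 2/5)
  row 2: subtract 6×row1 = (0, 0, -4/5)
step 3: normalize row 2 (÷-4/5) = (0, 0, 1)
  row 0: subtract 2/5×row2 = (1, 0, 0)
  row 1: subtract -7/10×row2 = (0, 1, 0)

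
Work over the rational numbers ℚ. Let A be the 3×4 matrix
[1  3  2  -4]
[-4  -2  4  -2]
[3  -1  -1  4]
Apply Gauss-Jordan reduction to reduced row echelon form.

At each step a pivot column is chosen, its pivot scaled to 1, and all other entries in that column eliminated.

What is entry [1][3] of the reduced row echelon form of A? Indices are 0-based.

M[1][3] = -33/25

step 1: normalize row 0 (÷1) = (1, 3, 2, -4)
  row 1: subtract -4×row0 = (0, 10, 12, -18)
  row 2: subtract 3×row0 = (0, -10, -7, 16)
step 2: normalize row 1 (÷10) = (0, 1, 6/5, -9/5)
  row 0: subtract 3×row1 = (1, 0, -8/5, 7/5)
  row 2: subtract -10×row1 = (0, 0, 5, -2)
step 3: normalize row 2 (÷5) = (0, 0, 1, -2/5)
  row 0: subtract -8/5×row2 = (1, 0, 0, 19/25)
  row 1: subtract 6/5×row2 = (0, 1, 0, -33/25)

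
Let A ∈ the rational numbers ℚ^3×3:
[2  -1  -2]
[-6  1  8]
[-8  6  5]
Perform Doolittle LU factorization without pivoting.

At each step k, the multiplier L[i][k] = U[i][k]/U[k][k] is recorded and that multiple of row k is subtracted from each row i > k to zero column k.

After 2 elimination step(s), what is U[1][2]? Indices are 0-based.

Step 1: pivot at (0,0) is 2.
  row1 ← row1 − (-3)·row0  ⇒  L[1][0]=-3, U row1=(0, -2, 2)
  row2 ← row2 − (-4)·row0  ⇒  L[2][0]=-4, U row2=(0, 2, -3)
Step 2: pivot at (1,1) is -2.
  row2 ← row2 − (-1)·row1  ⇒  L[2][1]=-1, U row2=(0, 0, -1)

U[1][2] = 2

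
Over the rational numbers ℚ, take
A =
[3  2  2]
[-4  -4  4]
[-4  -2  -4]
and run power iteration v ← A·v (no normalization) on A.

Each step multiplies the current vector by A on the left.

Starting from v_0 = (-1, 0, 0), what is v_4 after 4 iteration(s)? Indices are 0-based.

v_0 = (-1, 0, 0).
v_1 = A·v_0 = (-3, 4, 4).
v_2 = A·v_1 = (7, 12, -12).
v_3 = A·v_2 = (21, -124, -4).
v_4 = A·v_3 = (-193, 396, 180).

v_4 = (-193, 396, 180)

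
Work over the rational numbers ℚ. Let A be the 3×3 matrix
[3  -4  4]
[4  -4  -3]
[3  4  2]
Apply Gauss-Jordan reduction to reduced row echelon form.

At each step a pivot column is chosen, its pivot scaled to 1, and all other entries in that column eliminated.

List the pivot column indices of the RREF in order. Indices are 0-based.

pivot columns: 0, 1, 2

[1] R0 /= 3  ⇒  (1, -4/3, 4/3)
     R1 -= 4·R0  ⇒  (0, 4/3, -25/3)
     R2 -= 3·R0  ⇒  (0, 8, -2)
[2] R1 /= 4/3  ⇒  (0, 1, -25/4)
     R0 -= -4/3·R1  ⇒  (1, 0, -7)
     R2 -= 8·R1  ⇒  (0, 0, 48)
[3] R2 /= 48  ⇒  (0, 0, 1)
     R0 -= -7·R2  ⇒  (1, 0, 0)
     R1 -= -25/4·R2  ⇒  (0, 1, 0)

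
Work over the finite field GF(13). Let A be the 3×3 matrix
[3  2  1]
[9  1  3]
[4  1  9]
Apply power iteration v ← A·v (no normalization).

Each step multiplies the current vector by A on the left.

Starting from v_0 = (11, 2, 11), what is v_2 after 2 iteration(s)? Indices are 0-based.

v_2 = (11, 0, 6)

v_0 = (11, 2, 11).
v_1 = A·v_0 = (9, 4, 2).
v_2 = A·v_1 = (11, 0, 6).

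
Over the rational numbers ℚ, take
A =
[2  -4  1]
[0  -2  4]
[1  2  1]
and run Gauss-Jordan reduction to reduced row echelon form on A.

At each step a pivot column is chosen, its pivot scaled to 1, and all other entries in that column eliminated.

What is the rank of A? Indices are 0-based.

rank = 3

pivot(0,0)=2: scale R0 → (1, -2, 1/2)
  clear (2,0): R2 −= (1)R0 → (0, 4, 1/2)
pivot(1,1)=-2: scale R1 → (0, 1, -2)
  clear (0,1): R0 −= (-2)R1 → (1, 0, -7/2)
  clear (2,1): R2 −= (4)R1 → (0, 0, 17/2)
pivot(2,2)=17/2: scale R2 → (0, 0, 1)
  clear (0,2): R0 −= (-7/2)R2 → (1, 0, 0)
  clear (1,2): R1 −= (-2)R2 → (0, 1, 0)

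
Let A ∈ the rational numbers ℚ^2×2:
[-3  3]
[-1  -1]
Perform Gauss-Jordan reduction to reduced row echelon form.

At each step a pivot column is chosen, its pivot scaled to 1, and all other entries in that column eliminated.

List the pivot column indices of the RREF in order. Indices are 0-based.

pivot columns: 0, 1

pivot(0,0)=-3: scale R0 → (1, -1)
  clear (1,0): R1 −= (-1)R0 → (0, -2)
pivot(1,1)=-2: scale R1 → (0, 1)
  clear (0,1): R0 −= (-1)R1 → (1, 0)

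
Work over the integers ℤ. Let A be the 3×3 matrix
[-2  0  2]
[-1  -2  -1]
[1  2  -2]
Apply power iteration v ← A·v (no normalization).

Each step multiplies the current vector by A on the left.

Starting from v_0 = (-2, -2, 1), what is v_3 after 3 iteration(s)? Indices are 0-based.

v_3 = (120, 12, -108)

v_0 = (-2, -2, 1).
v_1 = A·v_0 = (6, 5, -8).
v_2 = A·v_1 = (-28, -8, 32).
v_3 = A·v_2 = (120, 12, -108).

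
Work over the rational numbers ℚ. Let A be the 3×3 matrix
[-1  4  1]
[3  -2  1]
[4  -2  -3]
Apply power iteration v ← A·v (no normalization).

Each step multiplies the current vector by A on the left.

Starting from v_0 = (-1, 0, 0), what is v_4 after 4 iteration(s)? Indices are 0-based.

v_4 = (-359, 111, 746)

v_0 = (-1, 0, 0).
v_1 = A·v_0 = (1, -3, -4).
v_2 = A·v_1 = (-17, 5, 22).
v_3 = A·v_2 = (59, -39, -144).
v_4 = A·v_3 = (-359, 111, 746).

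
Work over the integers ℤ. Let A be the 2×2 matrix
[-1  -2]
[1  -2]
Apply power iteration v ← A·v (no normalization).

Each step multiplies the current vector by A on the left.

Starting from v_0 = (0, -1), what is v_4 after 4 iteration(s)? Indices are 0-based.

v_4 = (-6, 14)

v_0 = (0, -1).
v_1 = A·v_0 = (2, 2).
v_2 = A·v_1 = (-6, -2).
v_3 = A·v_2 = (10, -2).
v_4 = A·v_3 = (-6, 14).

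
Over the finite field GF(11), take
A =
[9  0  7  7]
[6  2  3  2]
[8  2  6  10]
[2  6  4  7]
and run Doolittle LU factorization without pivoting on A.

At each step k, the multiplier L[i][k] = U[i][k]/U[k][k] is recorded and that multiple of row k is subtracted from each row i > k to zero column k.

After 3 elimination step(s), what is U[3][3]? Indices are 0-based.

U[3][3] = 9

Step 1: pivot at (0,0) is 9.
  row1 ← row1 − (8)·row0  ⇒  L[1][0]=8, U row1=(0, 2, 2, 1)
  row2 ← row2 − (7)·row0  ⇒  L[2][0]=7, U row2=(0, 2, 1, 5)
  row3 ← row3 − (10)·row0  ⇒  L[3][0]=10, U row3=(0, 6, 0, 3)
Step 2: pivot at (1,1) is 2.
  row2 ← row2 − (1)·row1  ⇒  L[2][1]=1, U row2=(0, 0, 10, 4)
  row3 ← row3 − (3)·row1  ⇒  L[3][1]=3, U row3=(0, 0, 5, 0)
Step 3: pivot at (2,2) is 10.
  row3 ← row3 − (6)·row2  ⇒  L[3][2]=6, U row3=(0, 0, 0, 9)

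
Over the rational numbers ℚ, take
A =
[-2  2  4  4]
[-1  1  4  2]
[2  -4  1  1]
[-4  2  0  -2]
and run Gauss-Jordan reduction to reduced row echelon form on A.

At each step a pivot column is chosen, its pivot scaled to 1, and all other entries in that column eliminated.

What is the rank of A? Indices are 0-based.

rank = 4

[1] R0 /= -2  ⇒  (1, -1, -2, -2)
     R1 -= -1·R0  ⇒  (0, 0, 2, 0)
     R2 -= 2·R0  ⇒  (0, -2, 5, 5)
     R3 -= -4·R0  ⇒  (0, -2, -8, -10)
[2] R1 <-> R2
[2] R1 /= -2  ⇒  (0, 1, -5/2, -5/2)
     R0 -= -1·R1  ⇒  (1, 0, -9/2, -9/2)
     R3 -= -2·R1  ⇒  (0, 0, -13, -15)
[3] R2 /= 2  ⇒  (0, 0, 1, 0)
     R0 -= -9/2·R2  ⇒  (1, 0, 0, -9/2)
     R1 -= -5/2·R2  ⇒  (0, 1, 0, -5/2)
     R3 -= -13·R2  ⇒  (0, 0, 0, -15)
[4] R3 /= -15  ⇒  (0, 0, 0, 1)
     R0 -= -9/2·R3  ⇒  (1, 0, 0, 0)
     R1 -= -5/2·R3  ⇒  (0, 1, 0, 0)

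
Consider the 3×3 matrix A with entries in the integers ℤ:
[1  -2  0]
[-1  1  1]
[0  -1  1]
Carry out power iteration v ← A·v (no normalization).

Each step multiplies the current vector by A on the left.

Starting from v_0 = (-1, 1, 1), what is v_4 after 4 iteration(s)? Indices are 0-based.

v_0 = (-1, 1, 1).
v_1 = A·v_0 = (-3, 3, 0).
v_2 = A·v_1 = (-9, 6, -3).
v_3 = A·v_2 = (-21, 12, -9).
v_4 = A·v_3 = (-45, 24, -21).

v_4 = (-45, 24, -21)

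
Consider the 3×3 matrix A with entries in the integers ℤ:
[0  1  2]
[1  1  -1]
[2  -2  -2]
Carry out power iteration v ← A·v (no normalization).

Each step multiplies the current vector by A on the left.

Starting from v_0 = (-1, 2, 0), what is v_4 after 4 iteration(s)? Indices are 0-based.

v_0 = (-1, 2, 0).
v_1 = A·v_0 = (2, 1, -6).
v_2 = A·v_1 = (-11, 9, 14).
v_3 = A·v_2 = (37, -16, -68).
v_4 = A·v_3 = (-152, 89, 242).

v_4 = (-152, 89, 242)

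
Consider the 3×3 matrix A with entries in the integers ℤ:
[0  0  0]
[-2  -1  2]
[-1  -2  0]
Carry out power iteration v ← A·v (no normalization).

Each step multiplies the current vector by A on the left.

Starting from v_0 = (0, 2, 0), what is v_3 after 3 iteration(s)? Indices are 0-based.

v_3 = (0, 14, 12)

v_0 = (0, 2, 0).
v_1 = A·v_0 = (0, -2, -4).
v_2 = A·v_1 = (0, -6, 4).
v_3 = A·v_2 = (0, 14, 12).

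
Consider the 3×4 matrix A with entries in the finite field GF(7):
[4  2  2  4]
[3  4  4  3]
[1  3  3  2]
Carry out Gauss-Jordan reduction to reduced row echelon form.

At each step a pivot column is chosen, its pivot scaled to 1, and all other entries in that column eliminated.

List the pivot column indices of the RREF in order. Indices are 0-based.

pivot(0,0)=4: scale R0 → (1, 4, 4, 1)
  clear (1,0): R1 −= (3)R0 → (0, 6, 6, 0)
  clear (2,0): R2 −= (1)R0 → (0, 6, 6, 1)
pivot(1,1)=6: scale R1 → (0, 1, 1, 0)
  clear (0,1): R0 −= (4)R1 → (1, 0, 0, 1)
  clear (2,1): R2 −= (6)R1 → (0, 0, 0, 1)
col 2: no nonzero at/below row 2; advance.
pivot(2,3)=1: scale R2 → (0, 0, 0, 1)
  clear (0,3): R0 −= (1)R2 → (1, 0, 0, 0)

pivot columns: 0, 1, 3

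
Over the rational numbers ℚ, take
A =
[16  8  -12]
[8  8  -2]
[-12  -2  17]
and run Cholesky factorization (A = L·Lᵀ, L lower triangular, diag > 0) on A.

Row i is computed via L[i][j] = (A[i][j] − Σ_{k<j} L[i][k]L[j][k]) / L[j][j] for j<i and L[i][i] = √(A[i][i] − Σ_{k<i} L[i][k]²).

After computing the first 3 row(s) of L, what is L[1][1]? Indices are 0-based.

L[1][1] = 2

Step 1: L[0][0] = √(16) = 4.
  L[1][0] = (8) / L[0][0] = 2.
Step 2: L[1][1] = √(4) = 2.
  L[2][0] = (-12) / L[0][0] = -3.
  L[2][1] = (4) / L[1][1] = 2.
Step 3: L[2][2] = √(4) = 2.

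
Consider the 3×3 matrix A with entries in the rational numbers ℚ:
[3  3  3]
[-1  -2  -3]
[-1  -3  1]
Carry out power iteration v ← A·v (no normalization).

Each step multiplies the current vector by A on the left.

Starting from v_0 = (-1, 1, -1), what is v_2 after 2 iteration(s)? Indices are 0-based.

v_2 = (-12, 8, -6)

v_0 = (-1, 1, -1).
v_1 = A·v_0 = (-3, 2, -3).
v_2 = A·v_1 = (-12, 8, -6).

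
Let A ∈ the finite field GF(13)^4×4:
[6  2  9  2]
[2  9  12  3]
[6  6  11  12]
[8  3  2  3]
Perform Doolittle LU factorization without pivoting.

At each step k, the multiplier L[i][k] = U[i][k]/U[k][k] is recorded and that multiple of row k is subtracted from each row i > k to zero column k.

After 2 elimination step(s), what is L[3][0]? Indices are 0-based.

L[3][0] = 10

[col 0] pivot 6
  R1 -= 9*R0 → (0, 4, 9, 11)  (L[1][0] := 9)
  R2 -= 1*R0 → (0, 4, 2, 10)  (L[2][0] := 1)
  R3 -= 10*R0 → (0, 9, 3, 9)  (L[3][0] := 10)
[col 1] pivot 4
  R2 -= 1*R1 → (0, 0, 6, 12)  (L[2][1] := 1)
  R3 -= 12*R1 → (0, 0, 12, 7)  (L[3][1] := 12)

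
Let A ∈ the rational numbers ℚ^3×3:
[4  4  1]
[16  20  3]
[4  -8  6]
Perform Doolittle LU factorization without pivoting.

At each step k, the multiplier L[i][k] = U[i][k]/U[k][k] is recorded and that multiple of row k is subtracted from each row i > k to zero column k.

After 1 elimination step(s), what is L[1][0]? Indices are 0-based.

L[1][0] = 4

[col 0] pivot 4
  R1 -= 4*R0 → (0, 4, -1)  (L[1][0] := 4)
  R2 -= 1*R0 → (0, -12, 5)  (L[2][0] := 1)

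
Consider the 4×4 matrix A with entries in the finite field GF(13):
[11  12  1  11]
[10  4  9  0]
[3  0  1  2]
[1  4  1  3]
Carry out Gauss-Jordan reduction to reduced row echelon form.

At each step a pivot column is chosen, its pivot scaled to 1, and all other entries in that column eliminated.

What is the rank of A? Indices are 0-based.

rank = 4

step 1: normalize row 0 (÷11) = (1, 7, 6, 1)
  row 1: subtract 10×row0 = (0, 12, 1, 3)
  row 2: subtract 3×row0 = (0, 5, 9, 12)
  row 3: subtract 1×row0 = (0, 10, 8, 2)
step 2: normalize row 1 (÷12) = (0, 1, 12, 10)
  row 0: subtract 7×row1 = (1, 0, 0, 9)
  row 2: subtract 5×row1 = (0, 0, 1, 1)
  row 3: subtract 10×row1 = (0, 0, 5, 6)
step 3: normalize row 2 (÷1) = (0, 0, 1, 1)
  row 1: subtract 12×row2 = (0, 1, 0, 11)
  row 3: subtract 5×row2 = (0, 0, 0, 1)
step 4: normalize row 3 (÷1) = (0, 0, 0, 1)
  row 0: subtract 9×row3 = (1, 0, 0, 0)
  row 1: subtract 11×row3 = (0, 1, 0, 0)
  row 2: subtract 1×row3 = (0, 0, 1, 0)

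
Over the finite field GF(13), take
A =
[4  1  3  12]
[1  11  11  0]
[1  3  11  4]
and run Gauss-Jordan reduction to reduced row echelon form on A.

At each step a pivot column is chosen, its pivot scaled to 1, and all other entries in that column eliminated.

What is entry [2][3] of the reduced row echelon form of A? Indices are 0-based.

step 1: normalize row 0 (÷4) = (1, 10, 4, 3)
  row 1: subtract 1×row0 = (0, 1, 7, 10)
  row 2: subtract 1×row0 = (0, 6, 7, 1)
step 2: normalize row 1 (÷1) = (0, 1, 7, 10)
  row 0: subtract 10×row1 = (1, 0, 12, 7)
  row 2: subtract 6×row1 = (0, 0, 4, 6)
step 3: normalize row 2 (÷4) = (0, 0, 1, 8)
  row 0: subtract 12×row2 = (1, 0, 0, 2)
  row 1: subtract 7×row2 = (0, 1, 0, 6)

M[2][3] = 8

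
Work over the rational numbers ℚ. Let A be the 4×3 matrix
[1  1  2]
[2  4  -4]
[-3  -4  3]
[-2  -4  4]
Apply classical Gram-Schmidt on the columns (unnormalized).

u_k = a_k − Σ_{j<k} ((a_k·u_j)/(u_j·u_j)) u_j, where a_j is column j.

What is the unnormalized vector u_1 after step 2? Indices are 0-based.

Step 1: u_0 = a_0 = (1, 2, -3, -2).
Step 2: u_1 = a_1 − (29/18)·u_0 = (-11/18, 7/9, 5/6, -7/9).

u_1 = (-11/18, 7/9, 5/6, -7/9)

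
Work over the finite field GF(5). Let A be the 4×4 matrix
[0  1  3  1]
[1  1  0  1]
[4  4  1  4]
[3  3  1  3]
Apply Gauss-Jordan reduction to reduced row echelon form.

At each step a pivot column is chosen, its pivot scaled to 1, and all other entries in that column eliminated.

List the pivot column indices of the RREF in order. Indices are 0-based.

[1] R0 <-> R1
[1] R0 /= 1  ⇒  (1, 1, 0, 1)
     R2 -= 4·R0  ⇒  (0, 0, 1, 0)
     R3 -= 3·R0  ⇒  (0, 0, 1, 0)
[2] R1 /= 1  ⇒  (0, 1, 3, 1)
     R0 -= 1·R1  ⇒  (1, 0, 2, 0)
[3] R2 /= 1  ⇒  (0, 0, 1, 0)
     R0 -= 2·R2  ⇒  (1, 0, 0, 0)
     R1 -= 3·R2  ⇒  (0, 1, 0, 1)
     R3 -= 1·R2  ⇒  (0, 0, 0, 0)
column 3 empty below row 3

pivot columns: 0, 1, 2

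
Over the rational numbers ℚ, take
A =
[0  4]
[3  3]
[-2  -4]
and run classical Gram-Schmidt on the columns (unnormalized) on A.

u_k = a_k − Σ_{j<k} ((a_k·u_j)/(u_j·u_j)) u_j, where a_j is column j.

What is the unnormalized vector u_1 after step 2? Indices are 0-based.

u_1 = (4, -12/13, -18/13)

Step 1: u_0 = a_0 = (0, 3, -2).
Step 2: u_1 = a_1 − (17/13)·u_0 = (4, -12/13, -18/13).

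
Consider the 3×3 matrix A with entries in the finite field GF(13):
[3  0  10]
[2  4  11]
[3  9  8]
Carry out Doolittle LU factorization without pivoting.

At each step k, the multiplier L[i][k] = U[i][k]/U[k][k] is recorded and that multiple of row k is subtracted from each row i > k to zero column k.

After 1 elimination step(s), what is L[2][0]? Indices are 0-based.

L[2][0] = 1

Step 1: pivot at (0,0) is 3.
  row1 ← row1 − (5)·row0  ⇒  L[1][0]=5, U row1=(0, 4, 0)
  row2 ← row2 − (1)·row0  ⇒  L[2][0]=1, U row2=(0, 9, 11)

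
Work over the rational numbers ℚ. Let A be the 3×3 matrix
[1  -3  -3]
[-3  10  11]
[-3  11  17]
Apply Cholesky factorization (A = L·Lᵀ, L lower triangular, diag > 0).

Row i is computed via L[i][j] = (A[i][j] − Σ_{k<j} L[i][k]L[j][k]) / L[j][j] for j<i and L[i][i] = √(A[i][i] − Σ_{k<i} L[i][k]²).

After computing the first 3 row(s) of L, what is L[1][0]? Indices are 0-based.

Step 1: L[0][0] = √(1) = 1.
  L[1][0] = (-3) / L[0][0] = -3.
Step 2: L[1][1] = √(1) = 1.
  L[2][0] = (-3) / L[0][0] = -3.
  L[2][1] = (2) / L[1][1] = 2.
Step 3: L[2][2] = √(4) = 2.

L[1][0] = -3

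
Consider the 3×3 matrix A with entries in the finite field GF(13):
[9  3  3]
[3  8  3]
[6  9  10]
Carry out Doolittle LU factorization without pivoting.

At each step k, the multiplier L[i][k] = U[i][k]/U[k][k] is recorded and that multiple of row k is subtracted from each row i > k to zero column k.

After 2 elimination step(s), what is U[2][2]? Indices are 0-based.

U[2][2] = 6

[col 0] pivot 9
  R1 -= 9*R0 → (0, 7, 2)  (L[1][0] := 9)
  R2 -= 5*R0 → (0, 7, 8)  (L[2][0] := 5)
[col 1] pivot 7
  R2 -= 1*R1 → (0, 0, 6)  (L[2][1] := 1)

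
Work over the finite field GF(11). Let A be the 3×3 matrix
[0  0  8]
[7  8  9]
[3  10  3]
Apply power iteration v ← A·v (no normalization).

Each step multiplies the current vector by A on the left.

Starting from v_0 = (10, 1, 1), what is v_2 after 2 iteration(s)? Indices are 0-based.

v_0 = (10, 1, 1).
v_1 = A·v_0 = (8, 10, 10).
v_2 = A·v_1 = (3, 6, 0).

v_2 = (3, 6, 0)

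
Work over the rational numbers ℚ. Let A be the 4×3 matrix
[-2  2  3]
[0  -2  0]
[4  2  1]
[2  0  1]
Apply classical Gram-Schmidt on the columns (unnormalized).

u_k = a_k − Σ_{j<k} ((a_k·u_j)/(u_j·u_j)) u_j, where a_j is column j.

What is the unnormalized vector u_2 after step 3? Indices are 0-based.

u_2 = (23/17, 24/17, 1/17, 21/17)

Step 1: u_0 = a_0 = (-2, 0, 4, 2).
Step 2: u_1 = a_1 − (1/6)·u_0 = (7/3, -2, 4/3, -1/3).
Step 3: u_2 = a_2 − (0)·u_0 − (12/17)·u_1 = (23/17, 24/17, 1/17, 21/17).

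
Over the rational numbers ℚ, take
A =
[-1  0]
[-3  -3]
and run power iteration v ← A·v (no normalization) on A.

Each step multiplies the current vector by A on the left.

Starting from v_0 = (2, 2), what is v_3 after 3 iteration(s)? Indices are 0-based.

v_3 = (-2, -132)

v_0 = (2, 2).
v_1 = A·v_0 = (-2, -12).
v_2 = A·v_1 = (2, 42).
v_3 = A·v_2 = (-2, -132).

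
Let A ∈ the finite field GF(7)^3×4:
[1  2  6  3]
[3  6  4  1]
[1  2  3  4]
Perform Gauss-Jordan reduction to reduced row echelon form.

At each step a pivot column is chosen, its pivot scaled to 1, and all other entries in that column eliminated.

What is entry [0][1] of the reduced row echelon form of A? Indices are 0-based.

M[0][1] = 2

step 1: normalize row 0 (÷1) = (1, 2, 6, 3)
  row 1: subtract 3×row0 = (0, 0, 0, 6)
  row 2: subtract 1×row0 = (0, 0, 4, 1)
skip col 1 (zero from row 1)
step 2: exchange rows 1,2
step 2: normalize row 1 (÷4) = (0, 0, 1, 2)
  row 0: subtract 6×row1 = (1, 2, 0, 5)
step 3: normalize row 2 (÷6) = (0, 0, 0, 1)
  row 0: subtract 5×row2 = (1, 2, 0, 0)
  row 1: subtract 2×row2 = (0, 0, 1, 0)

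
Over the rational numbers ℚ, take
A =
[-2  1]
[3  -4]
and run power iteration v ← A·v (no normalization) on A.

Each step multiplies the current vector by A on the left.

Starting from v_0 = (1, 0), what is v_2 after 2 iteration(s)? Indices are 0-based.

v_2 = (7, -18)

v_0 = (1, 0).
v_1 = A·v_0 = (-2, 3).
v_2 = A·v_1 = (7, -18).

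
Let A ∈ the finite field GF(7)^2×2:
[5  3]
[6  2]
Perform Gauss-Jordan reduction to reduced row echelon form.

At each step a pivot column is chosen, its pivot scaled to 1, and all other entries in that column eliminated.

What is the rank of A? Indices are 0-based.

step 1: normalize row 0 (÷5) = (1, 2)
  row 1: subtract 6×row0 = (0, 4)
step 2: normalize row 1 (÷4) = (0, 1)
  row 0: subtract 2×row1 = (1, 0)

rank = 2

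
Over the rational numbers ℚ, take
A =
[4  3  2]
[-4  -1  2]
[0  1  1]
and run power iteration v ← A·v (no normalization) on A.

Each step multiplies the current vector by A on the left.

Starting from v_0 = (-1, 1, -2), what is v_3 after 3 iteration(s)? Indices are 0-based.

v_3 = (-47, 77, 17)

v_0 = (-1, 1, -2).
v_1 = A·v_0 = (-5, -1, -1).
v_2 = A·v_1 = (-25, 19, -2).
v_3 = A·v_2 = (-47, 77, 17).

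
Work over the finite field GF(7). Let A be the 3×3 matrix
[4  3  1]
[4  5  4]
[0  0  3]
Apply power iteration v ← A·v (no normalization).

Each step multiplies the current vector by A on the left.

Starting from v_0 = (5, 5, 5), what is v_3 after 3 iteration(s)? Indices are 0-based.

v_3 = (3, 3, 2)

v_0 = (5, 5, 5).
v_1 = A·v_0 = (5, 2, 1).
v_2 = A·v_1 = (6, 6, 3).
v_3 = A·v_2 = (3, 3, 2).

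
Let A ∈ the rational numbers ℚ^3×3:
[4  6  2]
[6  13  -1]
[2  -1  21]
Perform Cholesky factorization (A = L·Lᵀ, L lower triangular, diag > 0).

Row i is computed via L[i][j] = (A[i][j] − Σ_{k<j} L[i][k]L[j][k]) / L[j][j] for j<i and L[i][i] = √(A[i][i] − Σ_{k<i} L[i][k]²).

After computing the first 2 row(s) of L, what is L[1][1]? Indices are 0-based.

L[1][1] = 2

Step 1: L[0][0] = √(4) = 2.
  L[1][0] = (6) / L[0][0] = 3.
Step 2: L[1][1] = √(4) = 2.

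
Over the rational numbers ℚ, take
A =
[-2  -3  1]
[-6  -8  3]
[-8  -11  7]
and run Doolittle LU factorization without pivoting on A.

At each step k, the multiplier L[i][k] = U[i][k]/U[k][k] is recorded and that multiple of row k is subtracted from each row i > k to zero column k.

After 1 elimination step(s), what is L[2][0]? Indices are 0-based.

[col 0] pivot -2
  R1 -= 3*R0 → (0, 1, 0)  (L[1][0] := 3)
  R2 -= 4*R0 → (0, 1, 3)  (L[2][0] := 4)

L[2][0] = 4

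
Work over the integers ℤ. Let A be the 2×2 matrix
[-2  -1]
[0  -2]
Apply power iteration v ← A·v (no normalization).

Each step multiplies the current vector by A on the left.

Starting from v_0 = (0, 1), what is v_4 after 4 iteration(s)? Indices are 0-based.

v_0 = (0, 1).
v_1 = A·v_0 = (-1, -2).
v_2 = A·v_1 = (4, 4).
v_3 = A·v_2 = (-12, -8).
v_4 = A·v_3 = (32, 16).

v_4 = (32, 16)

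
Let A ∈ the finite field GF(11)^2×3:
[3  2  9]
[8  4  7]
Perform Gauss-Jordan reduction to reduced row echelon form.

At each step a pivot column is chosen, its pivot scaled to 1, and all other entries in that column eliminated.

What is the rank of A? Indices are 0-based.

pivot(0,0)=3: scale R0 → (1, 8, 3)
  clear (1,0): R1 −= (8)R0 → (0, 6, 5)
pivot(1,1)=6: scale R1 → (0, 1, 10)
  clear (0,1): R0 −= (8)R1 → (1, 0, 0)

rank = 2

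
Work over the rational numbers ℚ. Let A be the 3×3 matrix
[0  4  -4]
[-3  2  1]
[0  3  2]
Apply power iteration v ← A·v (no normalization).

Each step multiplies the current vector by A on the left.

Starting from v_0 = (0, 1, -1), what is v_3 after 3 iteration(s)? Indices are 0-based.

v_3 = (-104, -37, -53)

v_0 = (0, 1, -1).
v_1 = A·v_0 = (8, 1, 1).
v_2 = A·v_1 = (0, -21, 5).
v_3 = A·v_2 = (-104, -37, -53).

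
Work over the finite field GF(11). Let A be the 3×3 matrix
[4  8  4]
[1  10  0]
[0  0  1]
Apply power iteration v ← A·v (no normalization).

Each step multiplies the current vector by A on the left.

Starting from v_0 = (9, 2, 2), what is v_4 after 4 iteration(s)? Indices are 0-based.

v_4 = (6, 0, 2)

v_0 = (9, 2, 2).
v_1 = A·v_0 = (5, 7, 2).
v_2 = A·v_1 = (7, 9, 2).
v_3 = A·v_2 = (9, 9, 2).
v_4 = A·v_3 = (6, 0, 2).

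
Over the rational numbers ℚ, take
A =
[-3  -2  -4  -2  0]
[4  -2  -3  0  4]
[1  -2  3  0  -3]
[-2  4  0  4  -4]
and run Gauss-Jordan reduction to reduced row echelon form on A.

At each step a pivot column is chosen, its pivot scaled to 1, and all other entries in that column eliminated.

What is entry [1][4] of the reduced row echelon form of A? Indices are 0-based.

M[1][4] = 41/36

step 1: normalize row 0 (÷-3) = (1, 2/3, 4/3, 2/3, 0)
  row 1: subtract 4×row0 = (0, -14/3, -25/3, -8/3, 4)
  row 2: subtract 1×row0 = (0, -8/3, 5/3, -2/3, -3)
  row 3: subtract -2×row0 = (0, 16/3, 8/3, 16/3, -4)
step 2: normalize row 1 (÷-14/3) = (0, 1, 25/14, 4/7, -6/7)
  row 0: subtract 2/3×row1 = (1, 0, 1/7, 2/7, 4/7)
  row 2: subtract -8/3×row1 = (0, 0, 45/7, 6/7, -37/7)
  row 3: subtract 16/3×row1 = (0, 0, -48/7, 16/7, 4/7)
step 3: normalize row 2 (÷45/7) = (0, 0, 1, 2/15, -37/45)
  row 0: subtract 1/7×row2 = (1, 0, 0, 4/15, 31/45)
  row 1: subtract 25/14×row2 = (0, 1, 0, 1/3, 11/18)
  row 3: subtract -48/7×row2 = (0, 0, 0, 16/5, -76/15)
step 4: normalize row 3 (÷16/5) = (0, 0, 0, 1, -19/12)
  row 0: subtract 4/15×row3 = (1, 0, 0, 0, 10/9)
  row 1: subtract 1/3×row3 = (0, 1, 0, 0, 41/36)
  row 2: subtract 2/15×row3 = (0, 0, 1, 0, -11/18)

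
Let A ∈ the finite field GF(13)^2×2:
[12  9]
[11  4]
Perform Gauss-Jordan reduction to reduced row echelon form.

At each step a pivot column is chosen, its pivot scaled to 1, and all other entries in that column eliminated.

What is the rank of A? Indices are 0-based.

pivot(0,0)=12: scale R0 → (1, 4)
  clear (1,0): R1 −= (11)R0 → (0, 12)
pivot(1,1)=12: scale R1 → (0, 1)
  clear (0,1): R0 −= (4)R1 → (1, 0)

rank = 2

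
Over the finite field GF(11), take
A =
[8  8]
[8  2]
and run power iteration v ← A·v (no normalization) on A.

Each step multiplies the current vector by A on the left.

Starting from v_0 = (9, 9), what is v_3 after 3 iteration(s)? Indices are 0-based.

v_0 = (9, 9).
v_1 = A·v_0 = (1, 2).
v_2 = A·v_1 = (2, 1).
v_3 = A·v_2 = (2, 7).

v_3 = (2, 7)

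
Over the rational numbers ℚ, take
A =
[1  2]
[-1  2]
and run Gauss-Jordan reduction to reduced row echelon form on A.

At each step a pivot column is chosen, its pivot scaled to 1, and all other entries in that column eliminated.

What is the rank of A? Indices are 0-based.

rank = 2

step 1: normalize row 0 (÷1) = (1, 2)
  row 1: subtract -1×row0 = (0, 4)
step 2: normalize row 1 (÷4) = (0, 1)
  row 0: subtract 2×row1 = (1, 0)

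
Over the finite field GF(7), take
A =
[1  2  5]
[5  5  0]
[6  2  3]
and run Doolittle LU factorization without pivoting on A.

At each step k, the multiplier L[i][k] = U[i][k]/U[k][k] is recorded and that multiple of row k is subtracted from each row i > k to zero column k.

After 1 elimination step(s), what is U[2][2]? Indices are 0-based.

[col 0] pivot 1
  R1 -= 5*R0 → (0, 2, 3)  (L[1][0] := 5)
  R2 -= 6*R0 → (0, 4, 1)  (L[2][0] := 6)

U[2][2] = 1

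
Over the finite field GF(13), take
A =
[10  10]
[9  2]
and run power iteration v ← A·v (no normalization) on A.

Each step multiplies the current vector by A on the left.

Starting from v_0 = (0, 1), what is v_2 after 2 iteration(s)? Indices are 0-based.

v_2 = (3, 3)

v_0 = (0, 1).
v_1 = A·v_0 = (10, 2).
v_2 = A·v_1 = (3, 3).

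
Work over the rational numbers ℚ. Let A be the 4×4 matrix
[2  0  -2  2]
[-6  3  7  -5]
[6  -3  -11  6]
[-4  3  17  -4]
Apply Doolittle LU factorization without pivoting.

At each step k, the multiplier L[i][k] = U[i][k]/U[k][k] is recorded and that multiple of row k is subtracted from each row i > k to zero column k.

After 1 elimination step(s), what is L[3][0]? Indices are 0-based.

L[3][0] = -2

Step 1: pivot at (0,0) is 2.
  row1 ← row1 − (-3)·row0  ⇒  L[1][0]=-3, U row1=(0, 3, 1, 1)
  row2 ← row2 − (3)·row0  ⇒  L[2][0]=3, U row2=(0, -3, -5, 0)
  row3 ← row3 − (-2)·row0  ⇒  L[3][0]=-2, U row3=(0, 3, 13, 0)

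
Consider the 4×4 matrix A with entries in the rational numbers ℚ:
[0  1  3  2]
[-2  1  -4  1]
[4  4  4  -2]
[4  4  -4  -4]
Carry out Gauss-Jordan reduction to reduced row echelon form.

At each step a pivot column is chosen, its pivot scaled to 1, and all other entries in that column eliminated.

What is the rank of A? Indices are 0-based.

pivot(0,0): swap R0↔R1
pivot(0,0)=-2: scale R0 → (1, -1/2, 2, -1/2)
  clear (2,0): R2 −= (4)R0 → (0, 6, -4, 0)
  clear (3,0): R3 −= (4)R0 → (0, 6, -12, -2)
pivot(1,1)=1: scale R1 → (0, 1, 3, 2)
  clear (0,1): R0 −= (-1/2)R1 → (1, 0, 7/2, 1/2)
  clear (2,1): R2 −= (6)R1 → (0, 0, -22, -12)
  clear (3,1): R3 −= (6)R1 → (0, 0, -30, -14)
pivot(2,2)=-22: scale R2 → (0, 0, 1, 6/11)
  clear (0,2): R0 −= (7/2)R2 → (1, 0, 0, -31/22)
  clear (1,2): R1 −= (3)R2 → (0, 1, 0, 4/11)
  clear (3,2): R3 −= (-30)R2 → (0, 0, 0, 26/11)
pivot(3,3)=26/11: scale R3 → (0, 0, 0, 1)
  clear (0,3): R0 −= (-31/22)R3 → (1, 0, 0, 0)
  clear (1,3): R1 −= (4/11)R3 → (0, 1, 0, 0)
  clear (2,3): R2 −= (6/11)R3 → (0, 0, 1, 0)

rank = 4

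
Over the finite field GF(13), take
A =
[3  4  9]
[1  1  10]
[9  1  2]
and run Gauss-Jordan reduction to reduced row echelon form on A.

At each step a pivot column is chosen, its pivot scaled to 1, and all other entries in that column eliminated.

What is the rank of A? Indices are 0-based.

step 1: normalize row 0 (÷3) = (1, 10, 3)
  row 1: subtract 1×row0 = (0, 4, 7)
  row 2: subtract 9×row0 = (0, 2, 1)
step 2: normalize row 1 (÷4) = (0, 1, 5)
  row 0: subtract 10×row1 = (1, 0, 5)
  row 2: subtract 2×row1 = (0, 0, 4)
step 3: normalize row 2 (÷4) = (0, 0, 1)
  row 0: subtract 5×row2 = (1, 0, 0)
  row 1: subtract 5×row2 = (0, 1, 0)

rank = 3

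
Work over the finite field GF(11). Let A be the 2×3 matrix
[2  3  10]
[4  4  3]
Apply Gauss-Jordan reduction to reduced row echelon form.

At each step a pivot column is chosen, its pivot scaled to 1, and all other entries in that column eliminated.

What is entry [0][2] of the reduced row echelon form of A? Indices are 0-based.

M[0][2] = 6

step 1: normalize row 0 (÷2) = (1, 7, 5)
  row 1: subtract 4×row0 = (0, 9, 5)
step 2: normalize row 1 (÷9) = (0, 1, 3)
  row 0: subtract 7×row1 = (1, 0, 6)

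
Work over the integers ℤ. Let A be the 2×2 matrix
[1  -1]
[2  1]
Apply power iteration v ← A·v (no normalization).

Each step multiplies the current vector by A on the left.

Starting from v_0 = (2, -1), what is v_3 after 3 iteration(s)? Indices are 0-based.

v_0 = (2, -1).
v_1 = A·v_0 = (3, 3).
v_2 = A·v_1 = (0, 9).
v_3 = A·v_2 = (-9, 9).

v_3 = (-9, 9)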